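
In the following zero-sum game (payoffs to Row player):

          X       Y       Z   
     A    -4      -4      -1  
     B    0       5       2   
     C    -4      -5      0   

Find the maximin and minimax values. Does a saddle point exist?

Maximin = 0, Minimax = 0, Saddle: True

Work:
Row minimums: [-4, 0, -5] → maximin = 0
Column maximums: [0, 5, 2] → minimax = 0
Saddle point exists! Game value = 0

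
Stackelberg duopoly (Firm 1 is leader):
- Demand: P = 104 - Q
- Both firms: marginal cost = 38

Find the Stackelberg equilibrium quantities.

q₁* (leader) = 33.0, q₂* (follower) = 16.5

Work:
Follower's reaction: q₂ = (a - c - q₁)/2
Leader substitutes: π₁ = q₁·(a - q₁ - (a-c-q₁)/2 - c)
FOC: q₁* = (104 - 38)/2 = 33.00
Then: q₂* = (104 - 38 - 33.0)/2 = 16.50
Leader has first-mover advantage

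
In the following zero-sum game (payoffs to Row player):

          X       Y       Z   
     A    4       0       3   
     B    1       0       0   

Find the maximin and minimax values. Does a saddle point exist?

Maximin = 0, Minimax = 0, Saddle: True

Work:
Row minimums: [0, 0] → maximin = 0
Column maximums: [4, 0, 3] → minimax = 0
Saddle point exists! Game value = 0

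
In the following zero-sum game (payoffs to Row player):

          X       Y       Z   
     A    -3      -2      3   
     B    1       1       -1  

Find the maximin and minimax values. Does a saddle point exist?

Maximin = -1, Minimax = 1, Saddle: False

Work:
Row minimums: [-3, -1] → maximin = -1
Column maximums: [1, 1, 3] → minimax = 1
No saddle point (maximin ≠ minimax). Mixed strategy needed.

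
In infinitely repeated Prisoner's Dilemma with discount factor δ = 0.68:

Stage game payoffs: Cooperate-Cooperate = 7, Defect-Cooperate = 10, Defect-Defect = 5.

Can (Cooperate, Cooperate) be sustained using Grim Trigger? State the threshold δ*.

δ* = 0.6; since δ = 0.68 ≥ 0.6, cooperation can be sustained

Work:
For Grim Trigger:
Cooperate forever: 7/(1-δ)
Defect then punished: 10 + 5·δ/(1-δ)
Need: 7/(1-δ) ≥ 10 + 5·δ/(1-δ)
Solving: δ ≥ (T-R)/(T-P) = (10-7)/(10-5) = 0.6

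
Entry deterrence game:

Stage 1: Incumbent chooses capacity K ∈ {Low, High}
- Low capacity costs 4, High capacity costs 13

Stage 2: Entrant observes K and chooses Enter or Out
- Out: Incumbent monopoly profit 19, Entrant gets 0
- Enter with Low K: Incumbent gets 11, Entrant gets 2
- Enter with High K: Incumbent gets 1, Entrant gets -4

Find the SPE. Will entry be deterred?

SPE: (Low, Enter|Low, Out|High); Entry not deterred. Incumbent net profit = 7, Entrant gets 2

Work:
After Low K: Entrant enters (2 > 0)
After High K: Entrant stays out (-4 < 0)
Incumbent: Low → 11−4=7, High → 19−13=6
Incumbent chooses Low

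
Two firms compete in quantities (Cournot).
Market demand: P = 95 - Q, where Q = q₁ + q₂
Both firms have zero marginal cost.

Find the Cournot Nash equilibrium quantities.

q₁* = q₂* = 31.67; P* = 31.67

Work:
Profit: π_i = P·q_i = (a - q_i - q_j)·q_i
FOC: ∂π_i/∂q_i = a - 2q_i - q_j = 0
Reaction function: q_i = (95 - q_j)/2
Symmetry: q* = 95/3 = 31.67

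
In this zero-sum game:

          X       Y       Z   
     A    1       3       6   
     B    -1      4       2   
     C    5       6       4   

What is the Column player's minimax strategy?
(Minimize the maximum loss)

Column should play X, value = 5

Work:
Column player minimizes Row's maximum payoff:
Column X: max payoff to Row = 5
Column Y: max payoff to Row = 6
Column Z: max payoff to Row = 6
Minimum is 5, achieved by column X.
Minimax strategy: X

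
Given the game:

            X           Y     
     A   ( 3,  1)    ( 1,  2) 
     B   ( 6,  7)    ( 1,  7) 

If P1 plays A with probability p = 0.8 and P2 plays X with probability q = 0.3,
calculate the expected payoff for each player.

E[P1] = 1.78, E[P2] = 2.76

Work:
E[P1] = p·q·π₁(A,X) + p·(1-q)·π₁(A,Y) + (1-p)·q·π₁(B,X) + (1-p)·(1-q)·π₁(B,Y)
= 0.8·0.3·3 + 0.8·0.7·1 + 0.2·0.3·6 + 0.2·0.7·1
= 1.78

E[P2] = 2.76 (similar calculation)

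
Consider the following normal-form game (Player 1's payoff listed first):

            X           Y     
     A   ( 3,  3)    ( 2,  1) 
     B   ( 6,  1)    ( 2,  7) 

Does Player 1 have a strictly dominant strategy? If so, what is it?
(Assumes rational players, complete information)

No strictly dominant strategy exists for Player 1

Work:
A strategy strictly dominates another if it gives a strictly higher payoff against every opponent action. Compare each pair of P1's strategies column-by-column:
  A vs B: [3 vs 6, 2 vs 2] → A does not strictly dominate B (column X: 3 ≤ 6)
  B vs A: [6 vs 3, 2 vs 2] → B does not strictly dominate A (column Y: 2 ≤ 2)
No single strategy strictly dominates all others → no strictly dominant strategy.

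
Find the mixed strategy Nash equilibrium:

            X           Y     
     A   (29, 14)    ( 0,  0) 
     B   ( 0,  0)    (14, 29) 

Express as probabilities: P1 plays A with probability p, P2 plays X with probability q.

p = 0.6744, q = 0.3256

Work:
Find probabilities that make opponent indifferent:
P2 chooses q to make P1 indifferent between A and B
P1 chooses p to make P2 indifferent between X and Y
Mixed NE: P1 plays (A: 0.6744, B: 0.3256), P2 plays (X: 0.3256, Y: 0.6744)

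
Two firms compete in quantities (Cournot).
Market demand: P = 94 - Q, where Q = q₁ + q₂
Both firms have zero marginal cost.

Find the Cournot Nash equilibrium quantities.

q₁* = q₂* = 31.33; P* = 31.33

Work:
Profit: π_i = P·q_i = (a - q_i - q_j)·q_i
FOC: ∂π_i/∂q_i = a - 2q_i - q_j = 0
Reaction function: q_i = (94 - q_j)/2
Symmetry: q* = 94/3 = 31.33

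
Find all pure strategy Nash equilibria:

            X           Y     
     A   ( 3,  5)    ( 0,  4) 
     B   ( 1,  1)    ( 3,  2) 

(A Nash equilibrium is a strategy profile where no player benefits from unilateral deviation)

Nash equilibrium: (A, X), (B, Y)

Work:
Best responses:
  P1 vs X: payoffs [3, 1] → best response A (payoff 3)
  P1 vs Y: payoffs [0, 3] → best response B (payoff 3)
  P2 vs A: payoffs [5, 4] → best response X (payoff 5)
  P2 vs B: payoffs [1, 2] → best response Y (payoff 2)
Mutual best responses: (A,X), (B,Y) → Nash equilibria.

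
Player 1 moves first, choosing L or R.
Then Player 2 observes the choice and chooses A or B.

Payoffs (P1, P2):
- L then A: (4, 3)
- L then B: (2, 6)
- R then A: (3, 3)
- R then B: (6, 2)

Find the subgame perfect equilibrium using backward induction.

P1 plays R, P2 plays B after L and A after R; Payoff (3, 3)

Work:
Backward induction:
After L: P2 chooses B → P1 gets 2
After R: P2 chooses A → P1 gets 3
P1 chooses R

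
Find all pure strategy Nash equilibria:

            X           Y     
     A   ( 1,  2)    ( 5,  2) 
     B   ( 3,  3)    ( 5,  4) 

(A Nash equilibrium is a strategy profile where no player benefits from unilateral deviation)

Nash equilibrium: (A, Y), (B, Y)

Work:
Best responses:
  P1 vs X: payoffs [1, 3] → best response B (payoff 3)
  P1 vs Y: payoffs [5, 5] → best response A/B (payoff 5)
  P2 vs A: payoffs [2, 2] → best response X/Y (payoff 2)
  P2 vs B: payoffs [3, 4] → best response Y (payoff 4)
Mutual best responses: (A,Y), (B,Y) → Nash equilibria.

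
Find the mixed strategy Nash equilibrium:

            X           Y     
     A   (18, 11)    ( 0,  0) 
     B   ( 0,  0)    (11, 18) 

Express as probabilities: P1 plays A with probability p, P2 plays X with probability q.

p = 0.6207, q = 0.3793

Work:
Find probabilities that make opponent indifferent:
P2 chooses q to make P1 indifferent between A and B
P1 chooses p to make P2 indifferent between X and Y
Mixed NE: P1 plays (A: 0.6207, B: 0.3793), P2 plays (X: 0.3793, Y: 0.6207)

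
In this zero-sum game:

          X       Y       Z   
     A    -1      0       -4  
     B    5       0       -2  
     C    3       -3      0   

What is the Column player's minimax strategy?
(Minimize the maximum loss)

Column should play Y or Z (all achieve the minimum), value = 0

Work:
Column player minimizes Row's maximum payoff:
Column X: max payoff to Row = 5
Column Y: max payoff to Row = 0
Column Z: max payoff to Row = 0
Minimum is 0, achieved by columns Y, Z (tied).
Each of Y or Z is a minimax strategy.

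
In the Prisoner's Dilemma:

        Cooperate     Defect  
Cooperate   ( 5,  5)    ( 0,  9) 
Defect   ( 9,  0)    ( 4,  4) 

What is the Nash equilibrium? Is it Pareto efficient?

(Defect, Defect) is NE; not Pareto efficient

Work:
Defect dominates Cooperate for both players:
If P2 cooperates: Defect (9) > Cooperate (5)
If P2 defects: Defect (4) > Cooperate (0)
NE: (Defect, Defect) with payoff (4, 4)
But (Cooperate, Cooperate) = (5, 5) Pareto dominates (4, 4)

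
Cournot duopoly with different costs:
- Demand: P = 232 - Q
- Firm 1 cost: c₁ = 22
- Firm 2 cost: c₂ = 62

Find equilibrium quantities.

q₁* = 83.33, q₂* = 43.33

Work:
Reaction: q₁ = (232 - 22 - q₂)/2
Reaction: q₂ = (232 - 62 - q₁)/2
Solve simultaneously:
q₁* = (232 - 2×22 + 62)/3 = 83.33
q₂* = (232 - 2×62 + 22)/3 = 43.33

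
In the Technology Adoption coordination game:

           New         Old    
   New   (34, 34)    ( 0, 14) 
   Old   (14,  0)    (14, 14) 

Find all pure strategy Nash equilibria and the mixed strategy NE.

Pure NE: (New, New) and (Old, Old); Mixed NE: p = 0.4118, q = 0.4118

Work:
Check pure NE:
(New, New): (34, 34) - no unilateral deviation beneficial
(Old, Old): (14, 14) - no unilateral deviation beneficial
Mixed NE: P1 plays New with p = 0.4118, P2 plays New with q = 0.4118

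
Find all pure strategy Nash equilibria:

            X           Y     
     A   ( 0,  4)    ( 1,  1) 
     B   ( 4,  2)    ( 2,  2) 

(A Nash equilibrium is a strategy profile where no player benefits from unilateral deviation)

Nash equilibrium: (B, X), (B, Y)

Work:
Best responses:
  P1 vs X: payoffs [0, 4] → best response B (payoff 4)
  P1 vs Y: payoffs [1, 2] → best response B (payoff 2)
  P2 vs A: payoffs [4, 1] → best response X (payoff 4)
  P2 vs B: payoffs [2, 2] → best response X/Y (payoff 2)
Mutual best responses: (B,X), (B,Y) → Nash equilibria.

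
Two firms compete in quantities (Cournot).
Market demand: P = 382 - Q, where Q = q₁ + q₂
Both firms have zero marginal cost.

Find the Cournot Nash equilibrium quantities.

q₁* = q₂* = 127.33; P* = 127.33

Work:
Profit: π_i = P·q_i = (a - q_i - q_j)·q_i
FOC: ∂π_i/∂q_i = a - 2q_i - q_j = 0
Reaction function: q_i = (382 - q_j)/2
Symmetry: q* = 382/3 = 127.33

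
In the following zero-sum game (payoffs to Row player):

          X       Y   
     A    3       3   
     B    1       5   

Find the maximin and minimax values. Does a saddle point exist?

Maximin = 3, Minimax = 3, Saddle: True

Work:
Row minimums: [3, 1] → maximin = 3
Column maximums: [3, 5] → minimax = 3
Saddle point exists! Game value = 3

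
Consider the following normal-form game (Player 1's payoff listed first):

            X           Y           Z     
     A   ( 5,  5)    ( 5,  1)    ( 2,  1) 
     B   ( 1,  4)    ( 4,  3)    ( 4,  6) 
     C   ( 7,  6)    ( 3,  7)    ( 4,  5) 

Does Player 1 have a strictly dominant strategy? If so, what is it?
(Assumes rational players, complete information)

No strictly dominant strategy exists for Player 1

Work:
A strategy strictly dominates another if it gives a strictly higher payoff against every opponent action. Compare each pair of P1's strategies column-by-column:
  A vs B: [5 vs 1, 5 vs 4, 2 vs 4] → A does not strictly dominate B (column Z: 2 ≤ 4)
  A vs C: [5 vs 7, 5 vs 3, 2 vs 4] → A does not strictly dominate C (column X: 5 ≤ 7)
  B vs A: [1 vs 5, 4 vs 5, 4 vs 2] → B does not strictly dominate A (column X: 1 ≤ 5)
  B vs C: [1 vs 7, 4 vs 3, 4 vs 4] → B does not strictly dominate C (column X: 1 ≤ 7)
  C vs A: [7 vs 5, 3 vs 5, 4 vs 2] → C does not strictly dominate A (column Y: 3 ≤ 5)
  C vs B: [7 vs 1, 3 vs 4, 4 vs 4] → C does not strictly dominate B (column Y: 3 ≤ 4)
No single strategy strictly dominates all others → no strictly dominant strategy.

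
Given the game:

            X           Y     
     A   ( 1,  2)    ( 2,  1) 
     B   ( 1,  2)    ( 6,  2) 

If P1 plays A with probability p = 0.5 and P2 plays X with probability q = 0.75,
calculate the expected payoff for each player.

E[P1] = 1.75, E[P2] = 1.875

Work:
E[P1] = p·q·π₁(A,X) + p·(1-q)·π₁(A,Y) + (1-p)·q·π₁(B,X) + (1-p)·(1-q)·π₁(B,Y)
= 0.5·0.75·1 + 0.5·0.25·2 + 0.5·0.75·1 + 0.5·0.25·6
= 1.75

E[P2] = 1.875 (similar calculation)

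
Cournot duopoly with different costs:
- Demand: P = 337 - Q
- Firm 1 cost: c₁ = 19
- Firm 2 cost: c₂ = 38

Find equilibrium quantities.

q₁* = 112.33, q₂* = 93.33

Work:
Reaction: q₁ = (337 - 19 - q₂)/2
Reaction: q₂ = (337 - 38 - q₁)/2
Solve simultaneously:
q₁* = (337 - 2×19 + 38)/3 = 112.33
q₂* = (337 - 2×38 + 19)/3 = 93.33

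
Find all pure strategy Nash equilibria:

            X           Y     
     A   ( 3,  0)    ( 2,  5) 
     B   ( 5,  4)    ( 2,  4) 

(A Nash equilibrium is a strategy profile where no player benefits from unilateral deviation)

Nash equilibrium: (A, Y), (B, X), (B, Y)

Work:
Best responses:
  P1 vs X: payoffs [3, 5] → best response B (payoff 5)
  P1 vs Y: payoffs [2, 2] → best response A/B (payoff 2)
  P2 vs A: payoffs [0, 5] → best response Y (payoff 5)
  P2 vs B: payoffs [4, 4] → best response X/Y (payoff 4)
Mutual best responses: (A,Y), (B,X), (B,Y) → Nash equilibria.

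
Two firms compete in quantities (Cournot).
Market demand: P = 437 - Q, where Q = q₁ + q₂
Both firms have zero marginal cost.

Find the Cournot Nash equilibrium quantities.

q₁* = q₂* = 145.67; P* = 145.67

Work:
Profit: π_i = P·q_i = (a - q_i - q_j)·q_i
FOC: ∂π_i/∂q_i = a - 2q_i - q_j = 0
Reaction function: q_i = (437 - q_j)/2
Symmetry: q* = 437/3 = 145.67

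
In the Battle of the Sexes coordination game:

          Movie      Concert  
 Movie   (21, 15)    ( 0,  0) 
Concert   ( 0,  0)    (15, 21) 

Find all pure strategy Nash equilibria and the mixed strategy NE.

Pure NE: (Movie, Movie) and (Concert, Concert); Mixed NE: p = 0.5833, q = 0.4167

Work:
Check pure NE:
(Movie, Movie): (21, 15) - no unilateral deviation beneficial
(Concert, Concert): (15, 21) - no unilateral deviation beneficial
Mixed NE: P1 plays Movie with p = 0.5833, P2 plays Movie with q = 0.4167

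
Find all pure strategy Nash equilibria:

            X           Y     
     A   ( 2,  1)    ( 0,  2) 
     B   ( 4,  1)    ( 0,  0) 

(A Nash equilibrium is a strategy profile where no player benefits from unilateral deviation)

Nash equilibrium: (A, Y), (B, X)

Work:
Best responses:
  P1 vs X: payoffs [2, 4] → best response B (payoff 4)
  P1 vs Y: payoffs [0, 0] → best response A/B (payoff 0)
  P2 vs A: payoffs [1, 2] → best response Y (payoff 2)
  P2 vs B: payoffs [1, 0] → best response X (payoff 1)
Mutual best responses: (A,Y), (B,X) → Nash equilibria.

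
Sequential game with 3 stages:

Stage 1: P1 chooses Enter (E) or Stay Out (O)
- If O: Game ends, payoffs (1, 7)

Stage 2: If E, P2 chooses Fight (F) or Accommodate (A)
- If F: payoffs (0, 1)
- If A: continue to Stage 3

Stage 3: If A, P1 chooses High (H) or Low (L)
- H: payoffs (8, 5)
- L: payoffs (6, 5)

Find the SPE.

SPE: (E, A, H); Outcome (8, 5)

Work:
Stage 3: P1 chooses H (8 vs 6)
Stage 2: P2: F->1, A->5 (anticipating H). Choose A
Stage 1: P1: O->1, E->8 (anticipating A, H). Choose E
SPE path: E -> A -> H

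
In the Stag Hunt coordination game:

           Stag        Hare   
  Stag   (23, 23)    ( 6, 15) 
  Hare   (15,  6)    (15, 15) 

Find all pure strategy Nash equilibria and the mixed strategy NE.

Pure NE: (Stag, Stag) and (Hare, Hare); Mixed NE: p = 0.5294, q = 0.5294

Work:
Check pure NE:
(Stag, Stag): (23, 23) - no unilateral deviation beneficial
(Hare, Hare): (15, 15) - no unilateral deviation beneficial
Mixed NE: P1 plays Stag with p = 0.5294, P2 plays Stag with q = 0.5294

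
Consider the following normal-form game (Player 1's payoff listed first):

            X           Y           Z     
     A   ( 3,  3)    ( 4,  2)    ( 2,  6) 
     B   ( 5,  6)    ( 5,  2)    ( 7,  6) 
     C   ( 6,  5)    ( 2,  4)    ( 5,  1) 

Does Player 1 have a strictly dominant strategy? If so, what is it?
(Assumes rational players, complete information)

No strictly dominant strategy exists for Player 1

Work:
A strategy strictly dominates another if it gives a strictly higher payoff against every opponent action. Compare each pair of P1's strategies column-by-column:
  A vs B: [3 vs 5, 4 vs 5, 2 vs 7] → A does not strictly dominate B (column X: 3 ≤ 5)
  A vs C: [3 vs 6, 4 vs 2, 2 vs 5] → A does not strictly dominate C (column X: 3 ≤ 6)
  B vs A: [5 vs 3, 5 vs 4, 7 vs 2] → B strictly dominates A
  B vs C: [5 vs 6, 5 vs 2, 7 vs 5] → B does not strictly dominate C (column X: 5 ≤ 6)
  C vs A: [6 vs 3, 2 vs 4, 5 vs 2] → C does not strictly dominate A (column Y: 2 ≤ 4)
  C vs B: [6 vs 5, 2 vs 5, 5 vs 7] → C does not strictly dominate B (column Y: 2 ≤ 5)
No single strategy strictly dominates all others → no strictly dominant strategy.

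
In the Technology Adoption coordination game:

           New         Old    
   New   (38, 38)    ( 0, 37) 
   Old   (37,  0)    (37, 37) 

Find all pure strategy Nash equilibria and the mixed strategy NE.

Pure NE: (New, New) and (Old, Old); Mixed NE: p = 0.9737, q = 0.9737

Work:
Check pure NE:
(New, New): (38, 38) - no unilateral deviation beneficial
(Old, Old): (37, 37) - no unilateral deviation beneficial
Mixed NE: P1 plays New with p = 0.9737, P2 plays New with q = 0.9737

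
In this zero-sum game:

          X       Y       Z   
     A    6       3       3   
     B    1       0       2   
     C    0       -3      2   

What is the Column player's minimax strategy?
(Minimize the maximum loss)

Column should play Y or Z (all achieve the minimum), value = 3

Work:
Column player minimizes Row's maximum payoff:
Column X: max payoff to Row = 6
Column Y: max payoff to Row = 3
Column Z: max payoff to Row = 3
Minimum is 3, achieved by columns Y, Z (tied).
Each of Y or Z is a minimax strategy.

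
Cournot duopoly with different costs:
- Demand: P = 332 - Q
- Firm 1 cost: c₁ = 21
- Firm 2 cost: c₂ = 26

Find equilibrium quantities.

q₁* = 105.33, q₂* = 100.33

Work:
Reaction: q₁ = (332 - 21 - q₂)/2
Reaction: q₂ = (332 - 26 - q₁)/2
Solve simultaneously:
q₁* = (332 - 2×21 + 26)/3 = 105.33
q₂* = (332 - 2×26 + 21)/3 = 100.33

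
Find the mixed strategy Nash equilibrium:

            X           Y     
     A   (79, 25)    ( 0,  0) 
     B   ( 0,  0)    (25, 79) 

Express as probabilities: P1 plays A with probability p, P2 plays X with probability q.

p = 0.7596, q = 0.2404

Work:
Find probabilities that make opponent indifferent:
P2 chooses q to make P1 indifferent between A and B
P1 chooses p to make P2 indifferent between X and Y
Mixed NE: P1 plays (A: 0.7596, B: 0.2404), P2 plays (X: 0.2404, Y: 0.7596)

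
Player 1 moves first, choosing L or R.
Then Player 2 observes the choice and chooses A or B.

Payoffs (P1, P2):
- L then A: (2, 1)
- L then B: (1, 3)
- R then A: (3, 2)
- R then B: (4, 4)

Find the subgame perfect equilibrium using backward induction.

P1 plays R, P2 plays B after L and B after R; Payoff (4, 4)

Work:
Backward induction:
After L: P2 chooses B → P1 gets 1
After R: P2 chooses B → P1 gets 4
P1 chooses R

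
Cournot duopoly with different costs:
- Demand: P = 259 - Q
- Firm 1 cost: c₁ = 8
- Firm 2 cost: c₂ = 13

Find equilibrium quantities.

q₁* = 85.33, q₂* = 80.33

Work:
Reaction: q₁ = (259 - 8 - q₂)/2
Reaction: q₂ = (259 - 13 - q₁)/2
Solve simultaneously:
q₁* = (259 - 2×8 + 13)/3 = 85.33
q₂* = (259 - 2×13 + 8)/3 = 80.33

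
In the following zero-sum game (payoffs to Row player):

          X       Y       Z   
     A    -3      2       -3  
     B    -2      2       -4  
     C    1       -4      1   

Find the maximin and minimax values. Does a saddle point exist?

Maximin = -3, Minimax = 1, Saddle: False

Work:
Row minimums: [-3, -4, -4] → maximin = -3
Column maximums: [1, 2, 1] → minimax = 1
No saddle point (maximin ≠ minimax). Mixed strategy needed.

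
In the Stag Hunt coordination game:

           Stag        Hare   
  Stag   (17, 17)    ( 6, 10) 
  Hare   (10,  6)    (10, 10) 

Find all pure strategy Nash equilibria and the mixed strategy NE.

Pure NE: (Stag, Stag) and (Hare, Hare); Mixed NE: p = 0.3636, q = 0.3636

Work:
Check pure NE:
(Stag, Stag): (17, 17) - no unilateral deviation beneficial
(Hare, Hare): (10, 10) - no unilateral deviation beneficial
Mixed NE: P1 plays Stag with p = 0.3636, P2 plays Stag with q = 0.3636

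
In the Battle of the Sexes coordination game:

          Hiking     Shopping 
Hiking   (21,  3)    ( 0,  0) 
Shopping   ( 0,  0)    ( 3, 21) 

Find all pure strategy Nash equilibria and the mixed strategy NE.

Pure NE: (Hiking, Hiking) and (Shopping, Shopping); Mixed NE: p = 0.875, q = 0.125

Work:
Check pure NE:
(Hiking, Hiking): (21, 3) - no unilateral deviation beneficial
(Shopping, Shopping): (3, 21) - no unilateral deviation beneficial
Mixed NE: P1 plays Hiking with p = 0.875, P2 plays Hiking with q = 0.125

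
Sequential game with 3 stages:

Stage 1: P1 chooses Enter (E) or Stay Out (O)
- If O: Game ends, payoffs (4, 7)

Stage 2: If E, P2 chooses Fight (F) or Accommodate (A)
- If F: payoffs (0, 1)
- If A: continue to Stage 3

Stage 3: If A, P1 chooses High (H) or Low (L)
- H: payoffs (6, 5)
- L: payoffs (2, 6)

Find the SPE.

SPE: (E, A, H); Outcome (6, 5)

Work:
Stage 3: P1 chooses H (6 vs 2)
Stage 2: P2: F->1, A->5 (anticipating H). Choose A
Stage 1: P1: O->4, E->6 (anticipating A, H). Choose E
SPE path: E -> A -> H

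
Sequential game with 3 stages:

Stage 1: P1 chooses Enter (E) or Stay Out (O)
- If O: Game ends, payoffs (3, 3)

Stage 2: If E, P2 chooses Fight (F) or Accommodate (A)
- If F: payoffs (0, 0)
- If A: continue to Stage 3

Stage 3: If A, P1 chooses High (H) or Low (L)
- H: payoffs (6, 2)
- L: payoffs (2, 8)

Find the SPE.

SPE: (E, A, H); Outcome (6, 2)

Work:
Stage 3: P1 chooses H (6 vs 2)
Stage 2: P2: F->0, A->2 (anticipating H). Choose A
Stage 1: P1: O->3, E->6 (anticipating A, H). Choose E
SPE path: E -> A -> H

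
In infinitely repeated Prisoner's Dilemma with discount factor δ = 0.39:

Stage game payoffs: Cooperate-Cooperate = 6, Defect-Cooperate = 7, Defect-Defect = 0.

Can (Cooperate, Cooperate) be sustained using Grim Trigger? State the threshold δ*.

δ* = 0.1429; since δ = 0.39 ≥ 0.1429, cooperation can be sustained

Work:
For Grim Trigger:
Cooperate forever: 6/(1-δ)
Defect then punished: 7 + 0·δ/(1-δ)
Need: 6/(1-δ) ≥ 7 + 0·δ/(1-δ)
Solving: δ ≥ (T-R)/(T-P) = (7-6)/(7-0) = 0.1429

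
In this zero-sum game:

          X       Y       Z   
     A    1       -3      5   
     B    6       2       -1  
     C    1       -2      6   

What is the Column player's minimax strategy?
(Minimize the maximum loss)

Column should play Y, value = 2

Work:
Column player minimizes Row's maximum payoff:
Column X: max payoff to Row = 6
Column Y: max payoff to Row = 2
Column Z: max payoff to Row = 6
Minimum is 2, achieved by column Y.
Minimax strategy: Y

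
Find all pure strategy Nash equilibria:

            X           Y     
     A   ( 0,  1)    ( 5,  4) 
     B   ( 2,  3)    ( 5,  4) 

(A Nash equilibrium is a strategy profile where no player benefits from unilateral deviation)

Nash equilibrium: (A, Y), (B, Y)

Work:
Best responses:
  P1 vs X: payoffs [0, 2] → best response B (payoff 2)
  P1 vs Y: payoffs [5, 5] → best response A/B (payoff 5)
  P2 vs A: payoffs [1, 4] → best response Y (payoff 4)
  P2 vs B: payoffs [3, 4] → best response Y (payoff 4)
Mutual best responses: (A,Y), (B,Y) → Nash equilibria.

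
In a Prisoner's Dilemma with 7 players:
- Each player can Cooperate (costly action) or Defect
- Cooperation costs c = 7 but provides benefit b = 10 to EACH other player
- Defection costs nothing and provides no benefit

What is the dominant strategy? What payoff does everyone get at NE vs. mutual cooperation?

Dominant: Defect; NE payoff = 0; Coop payoff = 53

Work:
Defect dominates (saves cost c = 7, benefit to others is external)
NE: All defect → everyone gets 0
If all cooperate: each receives (6)×10 - 7 = 53
Social dilemma: 53 > 0 but NE gives 0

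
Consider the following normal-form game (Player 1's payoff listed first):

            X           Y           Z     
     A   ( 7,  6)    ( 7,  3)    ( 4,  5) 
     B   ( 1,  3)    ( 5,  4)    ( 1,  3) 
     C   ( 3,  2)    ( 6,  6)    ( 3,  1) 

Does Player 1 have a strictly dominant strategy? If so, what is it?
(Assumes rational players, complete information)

Yes, Player 1's strictly dominant strategy is A

Work:
A strategy strictly dominates another if it gives a strictly higher payoff against every opponent action. Compare each pair of P1's strategies column-by-column:
  A vs B: [7 vs 1, 7 vs 5, 4 vs 1] → A strictly dominates B
  A vs C: [7 vs 3, 7 vs 6, 4 vs 3] → A strictly dominates C
  B vs A: [1 vs 7, 5 vs 7, 1 vs 4] → B does not strictly dominate A (column X: 1 ≤ 7)
  B vs C: [1 vs 3, 5 vs 6, 1 vs 3] → B does not strictly dominate C (column X: 1 ≤ 3)
  C vs A: [3 vs 7, 6 vs 7, 3 vs 4] → C does not strictly dominate A (column X: 3 ≤ 7)
  C vs B: [3 vs 1, 6 vs 5, 3 vs 1] → C strictly dominates B
A strictly dominates every other strategy → strictly dominant.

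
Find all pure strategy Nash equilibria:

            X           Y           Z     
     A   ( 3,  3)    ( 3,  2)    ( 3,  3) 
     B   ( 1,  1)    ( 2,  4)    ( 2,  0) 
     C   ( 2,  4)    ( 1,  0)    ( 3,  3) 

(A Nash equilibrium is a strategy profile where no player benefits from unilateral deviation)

Nash equilibrium: (A, X), (A, Z)

Work:
Best responses:
  P1 vs X: payoffs [3, 1, 2] → best response A (payoff 3)
  P1 vs Y: payoffs [3, 2, 1] → best response A (payoff 3)
  P1 vs Z: payoffs [3, 2, 3] → best response A/C (payoff 3)
  P2 vs A: payoffs [3, 2, 3] → best response X/Z (payoff 3)
  P2 vs B: payoffs [1, 4, 0] → best response Y (payoff 4)
  P2 vs C: payoffs [4, 0, 3] → best response X (payoff 4)
Mutual best responses: (A,X), (A,Z) → Nash equilibria.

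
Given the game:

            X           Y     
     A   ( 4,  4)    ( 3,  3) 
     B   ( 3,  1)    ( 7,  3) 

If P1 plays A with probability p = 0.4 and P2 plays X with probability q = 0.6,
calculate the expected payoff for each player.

E[P1] = 4.2, E[P2] = 2.52

Work:
E[P1] = p·q·π₁(A,X) + p·(1-q)·π₁(A,Y) + (1-p)·q·π₁(B,X) + (1-p)·(1-q)·π₁(B,Y)
= 0.4·0.6·4 + 0.4·0.4·3 + 0.6·0.6·3 + 0.6·0.4·7
= 4.2

E[P2] = 2.52 (similar calculation)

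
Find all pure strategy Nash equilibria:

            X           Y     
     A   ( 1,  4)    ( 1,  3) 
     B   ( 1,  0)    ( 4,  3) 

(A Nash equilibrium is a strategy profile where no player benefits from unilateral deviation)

Nash equilibrium: (A, X), (B, Y)

Work:
Best responses:
  P1 vs X: payoffs [1, 1] → best response A/B (payoff 1)
  P1 vs Y: payoffs [1, 4] → best response B (payoff 4)
  P2 vs A: payoffs [4, 3] → best response X (payoff 4)
  P2 vs B: payoffs [0, 3] → best response Y (payoff 3)
Mutual best responses: (A,X), (B,Y) → Nash equilibria.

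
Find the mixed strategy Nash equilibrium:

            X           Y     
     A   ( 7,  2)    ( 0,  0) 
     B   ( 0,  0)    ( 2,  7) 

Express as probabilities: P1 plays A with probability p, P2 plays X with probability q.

p = 0.7778, q = 0.2222

Work:
Find probabilities that make opponent indifferent:
P2 chooses q to make P1 indifferent between A and B
P1 chooses p to make P2 indifferent between X and Y
Mixed NE: P1 plays (A: 0.7778, B: 0.2222), P2 plays (X: 0.2222, Y: 0.7778)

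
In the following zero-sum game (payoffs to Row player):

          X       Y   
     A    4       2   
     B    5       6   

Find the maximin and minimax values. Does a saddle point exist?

Maximin = 5, Minimax = 5, Saddle: True

Work:
Row minimums: [2, 5] → maximin = 5
Column maximums: [5, 6] → minimax = 5
Saddle point exists! Game value = 5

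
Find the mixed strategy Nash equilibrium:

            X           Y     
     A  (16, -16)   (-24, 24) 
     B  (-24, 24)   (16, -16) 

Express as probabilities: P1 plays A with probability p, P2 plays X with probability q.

p = 0.5, q = 0.5

Work:
Find probabilities that make opponent indifferent:
P2 chooses q to make P1 indifferent between A and B
P1 chooses p to make P2 indifferent between X and Y
Mixed NE: P1 plays (A: 0.5, B: 0.5), P2 plays (X: 0.5, Y: 0.5)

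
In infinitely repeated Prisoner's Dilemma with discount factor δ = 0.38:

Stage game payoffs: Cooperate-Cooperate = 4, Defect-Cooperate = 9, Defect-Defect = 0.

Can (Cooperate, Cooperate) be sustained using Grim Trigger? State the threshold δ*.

δ* = 0.5556; since δ = 0.38 < 0.5556, cooperation cannot be sustained

Work:
For Grim Trigger:
Cooperate forever: 4/(1-δ)
Defect then punished: 9 + 0·δ/(1-δ)
Need: 4/(1-δ) ≥ 9 + 0·δ/(1-δ)
Solving: δ ≥ (T-R)/(T-P) = (9-4)/(9-0) = 0.5556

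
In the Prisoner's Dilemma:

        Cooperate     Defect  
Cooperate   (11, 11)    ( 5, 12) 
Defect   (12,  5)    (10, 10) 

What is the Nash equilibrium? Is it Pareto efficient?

(Defect, Defect) is NE; not Pareto efficient

Work:
Defect dominates Cooperate for both players:
If P2 cooperates: Defect (12) > Cooperate (11)
If P2 defects: Defect (10) > Cooperate (5)
NE: (Defect, Defect) with payoff (10, 10)
But (Cooperate, Cooperate) = (11, 11) Pareto dominates (10, 10)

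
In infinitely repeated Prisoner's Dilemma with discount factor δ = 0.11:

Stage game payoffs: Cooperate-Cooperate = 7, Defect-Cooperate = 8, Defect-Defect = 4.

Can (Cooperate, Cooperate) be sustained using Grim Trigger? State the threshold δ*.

δ* = 0.25; since δ = 0.11 < 0.25, cooperation cannot be sustained

Work:
For Grim Trigger:
Cooperate forever: 7/(1-δ)
Defect then punished: 8 + 4·δ/(1-δ)
Need: 7/(1-δ) ≥ 8 + 4·δ/(1-δ)
Solving: δ ≥ (T-R)/(T-P) = (8-7)/(8-4) = 0.25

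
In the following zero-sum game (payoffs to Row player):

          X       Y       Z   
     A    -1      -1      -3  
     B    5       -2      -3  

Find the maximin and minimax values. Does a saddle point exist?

Maximin = -3, Minimax = -3, Saddle: True

Work:
Row minimums: [-3, -3] → maximin = -3
Column maximums: [5, -1, -3] → minimax = -3
Saddle point exists! Game value = -3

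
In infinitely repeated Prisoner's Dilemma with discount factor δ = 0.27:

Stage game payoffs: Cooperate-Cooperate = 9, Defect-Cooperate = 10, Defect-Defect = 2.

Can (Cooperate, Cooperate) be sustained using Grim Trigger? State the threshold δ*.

δ* = 0.125; since δ = 0.27 ≥ 0.125, cooperation can be sustained

Work:
For Grim Trigger:
Cooperate forever: 9/(1-δ)
Defect then punished: 10 + 2·δ/(1-δ)
Need: 9/(1-δ) ≥ 10 + 2·δ/(1-δ)
Solving: δ ≥ (T-R)/(T-P) = (10-9)/(10-2) = 0.125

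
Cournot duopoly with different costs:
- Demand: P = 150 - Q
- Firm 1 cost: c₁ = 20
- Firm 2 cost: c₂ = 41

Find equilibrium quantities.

q₁* = 50.33, q₂* = 29.33

Work:
Reaction: q₁ = (150 - 20 - q₂)/2
Reaction: q₂ = (150 - 41 - q₁)/2
Solve simultaneously:
q₁* = (150 - 2×20 + 41)/3 = 50.33
q₂* = (150 - 2×41 + 20)/3 = 29.33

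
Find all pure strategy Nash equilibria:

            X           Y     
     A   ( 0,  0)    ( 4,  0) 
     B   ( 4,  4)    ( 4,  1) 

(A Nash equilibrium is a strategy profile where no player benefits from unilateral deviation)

Nash equilibrium: (A, Y), (B, X)

Work:
Best responses:
  P1 vs X: payoffs [0, 4] → best response B (payoff 4)
  P1 vs Y: payoffs [4, 4] → best response A/B (payoff 4)
  P2 vs A: payoffs [0, 0] → best response X/Y (payoff 0)
  P2 vs B: payoffs [4, 1] → best response X (payoff 4)
Mutual best responses: (A,Y), (B,X) → Nash equilibria.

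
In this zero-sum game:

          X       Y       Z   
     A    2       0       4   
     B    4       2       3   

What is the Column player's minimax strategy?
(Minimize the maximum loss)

Column should play Y, value = 2

Work:
Column player minimizes Row's maximum payoff:
Column X: max payoff to Row = 4
Column Y: max payoff to Row = 2
Column Z: max payoff to Row = 4
Minimum is 2, achieved by column Y.
Minimax strategy: Y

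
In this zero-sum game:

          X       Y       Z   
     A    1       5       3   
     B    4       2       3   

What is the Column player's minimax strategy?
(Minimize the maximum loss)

Column should play Z, value = 3

Work:
Column player minimizes Row's maximum payoff:
Column X: max payoff to Row = 4
Column Y: max payoff to Row = 5
Column Z: max payoff to Row = 3
Minimum is 3, achieved by column Z.
Minimax strategy: Z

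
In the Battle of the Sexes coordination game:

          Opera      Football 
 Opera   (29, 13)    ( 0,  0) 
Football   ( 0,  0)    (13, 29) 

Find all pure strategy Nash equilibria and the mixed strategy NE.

Pure NE: (Opera, Opera) and (Football, Football); Mixed NE: p = 0.6905, q = 0.3095

Work:
Check pure NE:
(Opera, Opera): (29, 13) - no unilateral deviation beneficial
(Football, Football): (13, 29) - no unilateral deviation beneficial
Mixed NE: P1 plays Opera with p = 0.6905, P2 plays Opera with q = 0.3095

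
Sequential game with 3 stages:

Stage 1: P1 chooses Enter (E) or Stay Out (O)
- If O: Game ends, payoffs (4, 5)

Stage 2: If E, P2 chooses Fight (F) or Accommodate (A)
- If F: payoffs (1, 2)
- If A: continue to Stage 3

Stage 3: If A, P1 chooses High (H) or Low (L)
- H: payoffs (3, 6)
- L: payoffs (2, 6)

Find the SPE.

SPE: (O, A, H); Outcome (4, 5)

Work:
Stage 3: P1 chooses H (3 vs 2)
Stage 2: P2: F->2, A->6 (anticipating H). Choose A
Stage 1: P1: O->4, E->3 (anticipating A, H). Choose O
SPE path: O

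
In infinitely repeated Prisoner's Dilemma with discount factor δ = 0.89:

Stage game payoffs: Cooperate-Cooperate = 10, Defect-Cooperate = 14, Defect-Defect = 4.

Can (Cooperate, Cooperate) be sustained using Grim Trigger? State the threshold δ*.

δ* = 0.4; since δ = 0.89 ≥ 0.4, cooperation can be sustained

Work:
For Grim Trigger:
Cooperate forever: 10/(1-δ)
Defect then punished: 14 + 4·δ/(1-δ)
Need: 10/(1-δ) ≥ 14 + 4·δ/(1-δ)
Solving: δ ≥ (T-R)/(T-P) = (14-10)/(14-4) = 0.4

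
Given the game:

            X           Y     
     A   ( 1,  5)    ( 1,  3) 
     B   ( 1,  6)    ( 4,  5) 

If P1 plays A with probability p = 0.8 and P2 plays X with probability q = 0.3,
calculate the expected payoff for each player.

E[P1] = 1.42, E[P2] = 3.94

Work:
E[P1] = p·q·π₁(A,X) + p·(1-q)·π₁(A,Y) + (1-p)·q·π₁(B,X) + (1-p)·(1-q)·π₁(B,Y)
= 0.8·0.3·1 + 0.8·0.7·1 + 0.2·0.3·1 + 0.2·0.7·4
= 1.42

E[P2] = 3.94 (similar calculation)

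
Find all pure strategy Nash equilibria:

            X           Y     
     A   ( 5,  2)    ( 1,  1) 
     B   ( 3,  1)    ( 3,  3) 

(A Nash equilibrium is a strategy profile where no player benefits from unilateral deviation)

Nash equilibrium: (A, X), (B, Y)

Work:
Best responses:
  P1 vs X: payoffs [5, 3] → best response A (payoff 5)
  P1 vs Y: payoffs [1, 3] → best response B (payoff 3)
  P2 vs A: payoffs [2, 1] → best response X (payoff 2)
  P2 vs B: payoffs [1, 3] → best response Y (payoff 3)
Mutual best responses: (A,X), (B,Y) → Nash equilibria.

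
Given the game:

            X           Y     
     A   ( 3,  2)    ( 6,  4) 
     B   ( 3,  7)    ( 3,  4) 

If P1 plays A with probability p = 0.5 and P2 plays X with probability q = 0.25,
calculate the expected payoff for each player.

E[P1] = 4.125, E[P2] = 4.125

Work:
E[P1] = p·q·π₁(A,X) + p·(1-q)·π₁(A,Y) + (1-p)·q·π₁(B,X) + (1-p)·(1-q)·π₁(B,Y)
= 0.5·0.25·3 + 0.5·0.75·6 + 0.5·0.25·3 + 0.5·0.75·3
= 4.125

E[P2] = 4.125 (similar calculation)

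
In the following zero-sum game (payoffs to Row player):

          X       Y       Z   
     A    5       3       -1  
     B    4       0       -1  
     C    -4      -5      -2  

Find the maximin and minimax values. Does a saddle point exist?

Maximin = -1, Minimax = -1, Saddle: True

Work:
Row minimums: [-1, -1, -5] → maximin = -1
Column maximums: [5, 3, -1] → minimax = -1
Saddle point exists! Game value = -1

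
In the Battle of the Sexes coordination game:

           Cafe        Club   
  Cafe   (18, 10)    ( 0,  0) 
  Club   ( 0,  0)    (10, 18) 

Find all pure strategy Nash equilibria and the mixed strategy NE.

Pure NE: (Cafe, Cafe) and (Club, Club); Mixed NE: p = 0.6429, q = 0.3571

Work:
Check pure NE:
(Cafe, Cafe): (18, 10) - no unilateral deviation beneficial
(Club, Club): (10, 18) - no unilateral deviation beneficial
Mixed NE: P1 plays Cafe with p = 0.6429, P2 plays Cafe with q = 0.3571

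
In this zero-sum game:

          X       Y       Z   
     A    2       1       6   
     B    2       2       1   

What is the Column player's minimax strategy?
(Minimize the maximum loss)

Column should play X or Y (all achieve the minimum), value = 2

Work:
Column player minimizes Row's maximum payoff:
Column X: max payoff to Row = 2
Column Y: max payoff to Row = 2
Column Z: max payoff to Row = 6
Minimum is 2, achieved by columns X, Y (tied).
Each of X or Y is a minimax strategy.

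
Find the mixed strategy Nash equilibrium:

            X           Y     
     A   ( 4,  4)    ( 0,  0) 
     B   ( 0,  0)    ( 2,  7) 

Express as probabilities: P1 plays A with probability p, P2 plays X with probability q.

p = 0.6364, q = 0.3333

Work:
Find probabilities that make opponent indifferent:
P2 chooses q to make P1 indifferent between A and B
P1 chooses p to make P2 indifferent between X and Y
Mixed NE: P1 plays (A: 0.6364, B: 0.3636), P2 plays (X: 0.3333, Y: 0.6667)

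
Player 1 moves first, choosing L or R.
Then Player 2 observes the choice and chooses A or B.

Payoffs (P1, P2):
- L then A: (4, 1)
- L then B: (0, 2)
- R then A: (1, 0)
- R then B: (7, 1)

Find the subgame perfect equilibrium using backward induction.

P1 plays R, P2 plays B after L and B after R; Payoff (7, 1)

Work:
Backward induction:
After L: P2 chooses B → P1 gets 0
After R: P2 chooses B → P1 gets 7
P1 chooses R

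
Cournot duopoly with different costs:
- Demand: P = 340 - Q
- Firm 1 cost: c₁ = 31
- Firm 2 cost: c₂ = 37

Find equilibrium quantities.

q₁* = 105.0, q₂* = 99.0

Work:
Reaction: q₁ = (340 - 31 - q₂)/2
Reaction: q₂ = (340 - 37 - q₁)/2
Solve simultaneously:
q₁* = (340 - 2×31 + 37)/3 = 105.0
q₂* = (340 - 2×37 + 31)/3 = 99.0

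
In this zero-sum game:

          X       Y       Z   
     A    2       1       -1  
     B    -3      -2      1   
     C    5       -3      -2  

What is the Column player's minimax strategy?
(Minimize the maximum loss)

Column should play Y or Z (all achieve the minimum), value = 1

Work:
Column player minimizes Row's maximum payoff:
Column X: max payoff to Row = 5
Column Y: max payoff to Row = 1
Column Z: max payoff to Row = 1
Minimum is 1, achieved by columns Y, Z (tied).
Each of Y or Z is a minimax strategy.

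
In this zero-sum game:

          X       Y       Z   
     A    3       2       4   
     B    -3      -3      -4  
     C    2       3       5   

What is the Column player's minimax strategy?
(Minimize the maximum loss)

Column should play X or Y (all achieve the minimum), value = 3

Work:
Column player minimizes Row's maximum payoff:
Column X: max payoff to Row = 3
Column Y: max payoff to Row = 3
Column Z: max payoff to Row = 5
Minimum is 3, achieved by columns X, Y (tied).
Each of X or Y is a minimax strategy.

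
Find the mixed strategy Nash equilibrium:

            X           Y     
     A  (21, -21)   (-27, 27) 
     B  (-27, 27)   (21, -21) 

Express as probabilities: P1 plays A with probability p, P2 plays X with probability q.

p = 0.5, q = 0.5

Work:
Find probabilities that make opponent indifferent:
P2 chooses q to make P1 indifferent between A and B
P1 chooses p to make P2 indifferent between X and Y
Mixed NE: P1 plays (A: 0.5, B: 0.5), P2 plays (X: 0.5, Y: 0.5)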